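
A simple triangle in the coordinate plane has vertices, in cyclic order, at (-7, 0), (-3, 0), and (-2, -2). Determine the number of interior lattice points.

The shoelace formula gives twice the area as |((-7)·0 − (-3)·0) + ((-3)·(-2) − (-2)·0) + ((-2)·0 − (-7)·(-2))| = 8, so the area is 4.
Along each edge there are gcd(|Δx|,|Δy|)+1 lattice points, so counting each shared vertex once the boundary has gcd(4,0) + gcd(1,2) + gcd(5,2) = 4+1+1 = 6.
Pick's theorem gives I = A − B/2 + 1 = 4 − 6/2 + 1 = 2.

2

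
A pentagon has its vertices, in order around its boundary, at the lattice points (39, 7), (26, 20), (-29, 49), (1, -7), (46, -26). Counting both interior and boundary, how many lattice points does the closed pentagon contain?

By the shoelace formula, twice the signed area is |[39·20 − 26·7] + [26·49 − (-29)·20] + [(-29)·(-7) − 1·49] + [1·(-26) − 46·(-7)] + [46·7 − 39·(-26)]| = 4238, so the area is 2119.
Summing gcd(|Δx|,|Δy|) over the edges gives the boundary count: gcd(13,13) + gcd(55,29) + gcd(30,56) + gcd(45,19) + gcd(7,33) = 13+1+2+1+1 = 18.
Pick's theorem gives I = A − B/2 + 1 = 2119 − 18/2 + 1 = 2111, so the closed region contains I + B = 2111 + 18 = 2129 lattice points.

2129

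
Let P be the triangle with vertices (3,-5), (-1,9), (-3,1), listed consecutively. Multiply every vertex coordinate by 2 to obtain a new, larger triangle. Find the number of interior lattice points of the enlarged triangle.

111

The shoelace formula gives twice the area as |[3·9 − (-1)·(-5)] + [(-1)·1 − (-3)·9] + [(-3)·(-5) − 3·1]| = 60, so the area is 30.
Along each edge there are gcd(|Δx|,|Δy|)+1 lattice points, so counting each shared vertex once the boundary has gcd(4,14) + gcd(2,8) + gcd(6,6) = 2+2+6 = 10.
Scaling by 2 multiplies the area by 2² = 4 (so the new area is 120) and multiplies the boundary lattice-point count by 2, giving 20.
By Pick's theorem, the interior count of the dilated polygon is 120 − 20/2 + 1 = 111.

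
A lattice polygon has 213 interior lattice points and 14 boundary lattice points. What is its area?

219

By Pick's theorem, A = I + B/2 − 1 = 213 + 14/2 − 1 = 219.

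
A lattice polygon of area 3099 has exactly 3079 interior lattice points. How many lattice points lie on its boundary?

42

Pick's theorem gives A = I + B/2 − 1, so B = 2(A − I + 1) = 2(3099 − 3079 + 1) = 42.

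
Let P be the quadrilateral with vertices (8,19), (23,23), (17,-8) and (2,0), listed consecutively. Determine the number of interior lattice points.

Using the shoelace formula, 2A = |[8·23 − 23·19] + [23·(-8) − 17·23] + [17·0 − 2·(-8)] + [2·19 − 8·0]| = 774, so the area is 387.
Summing gcd(|Δx|,|Δy|) over the edges gives the boundary count: gcd(15,4) + gcd(6,31) + gcd(15,8) + gcd(6,19) = 1+1+1+1 = 4.
Pick's theorem gives I = A − B/2 + 1 = 387 − 4/2 + 1 = 386.

386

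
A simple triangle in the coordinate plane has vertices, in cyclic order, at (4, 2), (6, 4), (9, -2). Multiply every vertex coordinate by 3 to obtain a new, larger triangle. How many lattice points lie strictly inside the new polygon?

73

Using the shoelace formula, 2A = |(4·4 − 6·2) + (6·(-2) − 9·4) + (9·2 − 4·(-2))| = 18, so the area is 9.
The number of boundary lattice points is Σ gcd(|Δx|,|Δy|) = gcd(2,2) + gcd(3,6) + gcd(5,4) = 2+3+1 = 6.
Scaling by 3 multiplies the area by 3² = 9 (so the new area is 81) and multiplies the boundary lattice-point count by 3, giving 18.
By Pick's theorem, the interior count of the dilated polygon is 81 − 18/2 + 1 = 73.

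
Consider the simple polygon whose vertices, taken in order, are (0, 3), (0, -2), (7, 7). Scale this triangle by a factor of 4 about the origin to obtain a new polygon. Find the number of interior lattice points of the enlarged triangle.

267

The shoelace formula gives twice the area as |[0·(-2) − 0·3] + [0·7 − 7·(-2)] + [7·3 − 0·7]| = 35, so the area is 17.5.
Along each edge there are gcd(|Δx|,|Δy|)+1 lattice points, so counting each shared vertex once the boundary has gcd(0,5) + gcd(7,9) + gcd(7,4) = 5+1+1 = 7.
Scaling by 4 multiplies the area by 4² = 16 (so the new area is 280) and multiplies the boundary lattice-point count by 4, giving 28.
By Pick's theorem, the interior count of the dilated polygon is 280 − 28/2 + 1 = 267.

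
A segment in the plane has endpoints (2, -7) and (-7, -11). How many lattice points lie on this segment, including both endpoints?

2

The number of lattice points on a segment between lattice points is gcd(|Δx|,|Δy|) + 1 = gcd(9,4) + 1 = 1 + 1 = 2.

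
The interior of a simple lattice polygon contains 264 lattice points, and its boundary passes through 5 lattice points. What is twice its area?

531

Pick's theorem states A = I + B/2 − 1, so A = 264 + 5/2 − 1 = 531/2.
Hence 2A = 531.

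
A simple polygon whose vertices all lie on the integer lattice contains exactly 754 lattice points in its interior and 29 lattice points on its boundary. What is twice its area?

Pick's theorem states A = I + B/2 − 1, so A = 754 + 29/2 − 1 = 1535/2.
Hence 2A = 1535.

1535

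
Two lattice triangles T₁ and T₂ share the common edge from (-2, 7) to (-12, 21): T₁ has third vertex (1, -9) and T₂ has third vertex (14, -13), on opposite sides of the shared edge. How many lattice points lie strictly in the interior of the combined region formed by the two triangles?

68

The union is the simple quadrilateral with vertices (-2, 7), (1, -9), (-12, 21), (14, -13) in order.
Using the shoelace formula, 2A = |[(-2)·(-9) − 1·7] + [1·21 − (-12)·(-9)] + [(-12)·(-13) − 14·21] + [14·7 − (-2)·(-13)]| = 142, so the area is 71.
The number of boundary lattice points is Σ gcd(|Δx|,|Δy|) = gcd(3,16) + gcd(13,30) + gcd(26,34) + gcd(16,20) = 1+1+2+4 = 8.
By Pick's theorem I = A − B/2 + 1 = 71 − 8/2 + 1 = 68.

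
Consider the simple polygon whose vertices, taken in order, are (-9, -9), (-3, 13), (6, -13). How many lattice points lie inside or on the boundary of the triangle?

180

By the shoelace formula, twice the signed area is |[(-9)·13 − (-3)·(-9)] + [(-3)·(-13) − 6·13] + [6·(-9) − (-9)·(-13)]| = 354, so the area is 177.
The number of boundary lattice points is Σ gcd(|Δx|,|Δy|) = gcd(6,22) + gcd(9,26) + gcd(15,4) = 2+1+1 = 4.
Pick's theorem gives I = A − B/2 + 1 = 177 − 4/2 + 1 = 176, so the closed region contains I + B = 176 + 4 = 180 lattice points.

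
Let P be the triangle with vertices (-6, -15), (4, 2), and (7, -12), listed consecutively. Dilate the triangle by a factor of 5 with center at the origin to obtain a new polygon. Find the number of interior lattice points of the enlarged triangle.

Using the shoelace formula, 2A = |((-6)·2 − 4·(-15)) + (4·(-12) − 7·2) + (7·(-15) − (-6)·(-12))| = 191, so the area is 191/2.
The number of boundary lattice points is Σ gcd(|Δx|,|Δy|) = gcd(10,17) + gcd(3,14) + gcd(13,3) = 1+1+1 = 3.
Scaling by 5 multiplies the area by 5² = 25 (so the new area is 2387.5) and multiplies the boundary lattice-point count by 5, giving 15.
By Pick's theorem, the interior count of the dilated polygon is 2387.5 − 15/2 + 1 = 2381.

2381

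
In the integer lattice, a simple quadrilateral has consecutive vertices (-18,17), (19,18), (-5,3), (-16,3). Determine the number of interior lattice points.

335

The shoelace formula gives twice the area as |((-18)·18 − 19·17) + (19·3 − (-5)·18) + ((-5)·3 − (-16)·3) + ((-16)·17 − (-18)·3)| = 685, so the area is 342.5.
The number of boundary lattice points is Σ gcd(|Δx|,|Δy|) = gcd(37,1) + gcd(24,15) + gcd(11,0) + gcd(2,14) = 1+3+11+2 = 17.
By Pick's theorem A = I + B/2 − 1, so I = 342.5 − 17/2 + 1 = 335.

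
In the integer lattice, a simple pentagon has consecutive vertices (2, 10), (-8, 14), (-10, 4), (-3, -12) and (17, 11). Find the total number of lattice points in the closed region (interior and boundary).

338

Using the shoelace formula, 2A = |(2·14 − (-8)·10) + ((-8)·4 − (-10)·14) + ((-10)·(-12) − (-3)·4) + ((-3)·11 − 17·(-12)) + (17·10 − 2·11)| = 667, so the area is 333.5.
Along each edge there are gcd(|Δx|,|Δy|)+1 lattice points, so counting each shared vertex once the boundary has gcd(10,4) + gcd(2,10) + gcd(7,16) + gcd(20,23) + gcd(15,1) = 2+2+1+1+1 = 7.
Pick's theorem gives I = A − B/2 + 1 = 333.5 − 7/2 + 1 = 331, so the closed region contains I + B = 331 + 7 = 338 lattice points.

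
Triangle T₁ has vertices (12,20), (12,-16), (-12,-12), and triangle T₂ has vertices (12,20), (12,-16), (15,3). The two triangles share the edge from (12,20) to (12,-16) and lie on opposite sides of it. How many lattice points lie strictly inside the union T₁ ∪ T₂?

480

The union is the simple quadrilateral with vertices (12,20), (-12,-12), (12,-16), (15,3) in order.
By the shoelace formula, twice the signed area is |[12·(-12) − (-12)·20] + [(-12)·(-16) − 12·(-12)] + [12·3 − 15·(-16)] + [15·20 − 12·3]| = 972, so the area is 486.
Summing gcd(|Δx|,|Δy|) over the edges gives the boundary count: gcd(24,32) + gcd(24,4) + gcd(3,19) + gcd(3,17) = 8+4+1+1 = 14.
By Pick's theorem I = A − B/2 + 1 = 486 − 14/2 + 1 = 480.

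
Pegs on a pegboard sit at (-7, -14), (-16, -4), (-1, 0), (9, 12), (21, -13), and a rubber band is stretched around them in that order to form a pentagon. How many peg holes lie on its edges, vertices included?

6

Summing gcd(|Δx|,|Δy|) over the edges gives the boundary count: gcd(9,10) + gcd(15,4) + gcd(10,12) + gcd(12,25) + gcd(28,1) = 1+1+2+1+1 = 6.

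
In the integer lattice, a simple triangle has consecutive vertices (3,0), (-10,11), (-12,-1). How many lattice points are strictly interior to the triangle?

88

The shoelace formula gives twice the area as |(3·11 − (-10)·0) + ((-10)·(-1) − (-12)·11) + ((-12)·0 − 3·(-1))| = 178, so the area is 89.
Along each edge there are gcd(|Δx|,|Δy|)+1 lattice points, so counting each shared vertex once the boundary has gcd(13,11) + gcd(2,12) + gcd(15,1) = 1+2+1 = 4.
Pick's theorem gives I = A − B/2 + 1 = 89 − 4/2 + 1 = 88.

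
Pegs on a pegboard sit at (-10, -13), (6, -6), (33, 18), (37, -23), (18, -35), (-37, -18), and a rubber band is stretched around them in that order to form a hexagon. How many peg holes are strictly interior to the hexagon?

Using the shoelace formula, 2A = |[(-10)·(-6) − 6·(-13)] + [6·18 − 33·(-6)] + [33·(-23) − 37·18] + [37·(-35) − 18·(-23)] + [18·(-18) − (-37)·(-35)] + [(-37)·(-13) − (-10)·(-18)]| = 3180, so the area is 1590.
The number of boundary lattice points is Σ gcd(|Δx|,|Δy|) = gcd(16,7) + gcd(27,24) + gcd(4,41) + gcd(19,12) + gcd(55,17) + gcd(27,5) = 1+3+1+1+1+1 = 8.
Pick's theorem gives I = A − B/2 + 1 = 1590 − 8/2 + 1 = 1587.

1587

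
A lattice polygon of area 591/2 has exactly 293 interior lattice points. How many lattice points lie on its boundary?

7

Pick's theorem gives A = I + B/2 − 1, so B = 2(A − I + 1) = 2(591/2 − 293 + 1) = 7.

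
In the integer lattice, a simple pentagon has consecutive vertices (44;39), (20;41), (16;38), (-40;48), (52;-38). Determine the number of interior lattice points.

3067

Using the shoelace formula, 2A = |[44·41 − 20·39] + [20·38 − 16·41] + [16·48 − (-40)·38] + [(-40)·(-38) − 52·48] + [52·39 − 44·(-38)]| = 6140, so the area is 3070.
Summing gcd(|Δx|,|Δy|) over the edges gives the boundary count: gcd(24,2) + gcd(4,3) + gcd(56,10) + gcd(92,86) + gcd(8,77) = 2+1+2+2+1 = 8.
By Pick's theorem A = I + B/2 − 1, so I = 3070 − 8/2 + 1 = 3067.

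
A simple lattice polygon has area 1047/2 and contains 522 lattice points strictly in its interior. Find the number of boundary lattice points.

5

Pick's theorem gives A = I + B/2 − 1, so B = 2(A − I + 1) = 2(1047/2 − 522 + 1) = 5.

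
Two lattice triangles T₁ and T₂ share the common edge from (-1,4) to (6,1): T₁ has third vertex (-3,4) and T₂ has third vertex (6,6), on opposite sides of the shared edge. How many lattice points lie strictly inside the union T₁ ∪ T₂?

The union is the simple quadrilateral with vertices (-1,4), (-3,4), (6,1), (6,6) in order.
Using the shoelace formula, 2A = |[(-1)·4 − (-3)·4] + [(-3)·1 − 6·4] + [6·6 − 6·1] + [6·4 − (-1)·6]| = 41, so the area is 20.5.
Summing gcd(|Δx|,|Δy|) over the edges gives the boundary count: gcd(2,0) + gcd(9,3) + gcd(0,5) + gcd(7,2) = 2+3+5+1 = 11.
By Pick's theorem I = A − B/2 + 1 = 20.5 − 11/2 + 1 = 16.

16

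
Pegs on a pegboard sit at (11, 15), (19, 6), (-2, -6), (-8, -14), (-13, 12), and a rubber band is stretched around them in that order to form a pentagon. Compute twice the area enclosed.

Using the shoelace formula, 2A = |(11·6 − 19·15) + (19·(-6) − (-2)·6) + ((-2)·(-14) − (-8)·(-6)) + ((-8)·12 − (-13)·(-14)) + ((-13)·15 − 11·12)| = 946, so the area is 473.

946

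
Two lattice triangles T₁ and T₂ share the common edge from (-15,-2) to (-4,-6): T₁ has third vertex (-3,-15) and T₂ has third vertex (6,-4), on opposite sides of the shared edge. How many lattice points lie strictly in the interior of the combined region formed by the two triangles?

77

The union is the simple quadrilateral with vertices (-15,-2), (-3,-15), (-4,-6), (6,-4) in order.
By the shoelace formula, twice the signed area is |((-15)·(-15) − (-3)·(-2)) + ((-3)·(-6) − (-4)·(-15)) + ((-4)·(-4) − 6·(-6)) + (6·(-2) − (-15)·(-4))| = 157, so the area is 157/2.
Along each edge there are gcd(|Δx|,|Δy|)+1 lattice points, so counting each shared vertex once the boundary has gcd(12,13) + gcd(1,9) + gcd(10,2) + gcd(21,2) = 1+1+2+1 = 5.
By Pick's theorem I = A − B/2 + 1 = 157/2 − 5/2 + 1 = 77.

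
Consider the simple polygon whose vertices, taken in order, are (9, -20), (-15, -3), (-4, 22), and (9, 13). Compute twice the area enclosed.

Using the shoelace formula, 2A = |(9·(-3) − (-15)·(-20)) + ((-15)·22 − (-4)·(-3)) + ((-4)·13 − 9·22) + (9·(-20) − 9·13)| = 1216, so the area is 608.

1216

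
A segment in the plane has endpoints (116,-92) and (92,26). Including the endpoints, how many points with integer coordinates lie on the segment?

The number of lattice points on a segment between lattice points is gcd(|Δx|,|Δy|) + 1 = gcd(24,118) + 1 = 2 + 1 = 3.

3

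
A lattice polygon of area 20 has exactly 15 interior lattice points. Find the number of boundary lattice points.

12

Pick's theorem gives A = I + B/2 − 1, so B = 2(A − I + 1) = 2(20 − 15 + 1) = 12.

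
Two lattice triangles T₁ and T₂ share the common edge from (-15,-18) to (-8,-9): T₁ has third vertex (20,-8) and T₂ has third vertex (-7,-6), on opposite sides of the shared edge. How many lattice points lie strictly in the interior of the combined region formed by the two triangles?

The union is the simple quadrilateral with vertices (-15,-18), (20,-8), (-8,-9), (-7,-6) in order.
By the shoelace formula, twice the signed area is |[(-15)·(-8) − 20·(-18)] + [20·(-9) − (-8)·(-8)] + [(-8)·(-6) − (-7)·(-9)] + [(-7)·(-18) − (-15)·(-6)]| = 257, so the area is 257/2.
The number of boundary lattice points is Σ gcd(|Δx|,|Δy|) = gcd(35,10) + gcd(28,1) + gcd(1,3) + gcd(8,12) = 5+1+1+4 = 11.
By Pick's theorem I = A − B/2 + 1 = 257/2 − 11/2 + 1 = 124.

124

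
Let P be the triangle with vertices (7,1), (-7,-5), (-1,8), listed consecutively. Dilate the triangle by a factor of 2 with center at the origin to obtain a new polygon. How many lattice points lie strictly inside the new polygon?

Using the shoelace formula, 2A = |[7·(-5) − (-7)·1] + [(-7)·8 − (-1)·(-5)] + [(-1)·1 − 7·8]| = 146, so the area is 73.
The number of boundary lattice points is Σ gcd(|Δx|,|Δy|) = gcd(14,6) + gcd(6,13) + gcd(8,7) = 2+1+1 = 4.
Scaling by 2 multiplies the area by 2² = 4 (so the new area is 292) and multiplies the boundary lattice-point count by 2, giving 8.
By Pick's theorem, the interior count of the dilated polygon is 292 − 8/2 + 1 = 289.

289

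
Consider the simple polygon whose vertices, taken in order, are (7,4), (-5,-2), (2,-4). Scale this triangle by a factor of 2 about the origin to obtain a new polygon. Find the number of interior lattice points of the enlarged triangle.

By the shoelace formula, twice the signed area is |[7·(-2) − (-5)·4] + [(-5)·(-4) − 2·(-2)] + [2·4 − 7·(-4)]| = 66, so the area is 33.
Summing gcd(|Δx|,|Δy|) over the edges gives the boundary count: gcd(12,6) + gcd(7,2) + gcd(5,8) = 6+1+1 = 8.
Scaling by 2 multiplies the area by 2² = 4 (so the new area is 132) and multiplies the boundary lattice-point count by 2, giving 16.
By Pick's theorem, the interior count of the dilated polygon is 132 − 16/2 + 1 = 125.

125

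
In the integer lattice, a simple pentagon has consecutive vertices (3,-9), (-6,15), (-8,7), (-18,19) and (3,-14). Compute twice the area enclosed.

The shoelace formula gives twice the area as |[3·15 − (-6)·(-9)] + [(-6)·7 − (-8)·15] + [(-8)·19 − (-18)·7] + [(-18)·(-14) − 3·19] + [3·(-9) − 3·(-14)]| = 253, so the area is 253/2.

253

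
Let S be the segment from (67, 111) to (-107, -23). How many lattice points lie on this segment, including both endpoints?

3

The number of lattice points on a segment between lattice points is gcd(|Δx|,|Δy|) + 1 = gcd(174,134) + 1 = 2 + 1 = 3.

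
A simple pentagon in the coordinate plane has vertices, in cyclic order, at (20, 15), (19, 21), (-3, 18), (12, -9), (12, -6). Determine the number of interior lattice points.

The shoelace formula gives twice the area as |[20·21 − 19·15] + [19·18 − (-3)·21] + [(-3)·(-9) − 12·18] + [12·(-6) − 12·(-9)] + [12·15 − 20·(-6)]| = 687, so the area is 343.5.
Along each edge there are gcd(|Δx|,|Δy|)+1 lattice points, so counting each shared vertex once the boundary has gcd(1,6) + gcd(22,3) + gcd(15,27) + gcd(0,3) + gcd(8,21) = 1+1+3+3+1 = 9.
Pick's theorem gives I = A − B/2 + 1 = 343.5 − 9/2 + 1 = 340.

340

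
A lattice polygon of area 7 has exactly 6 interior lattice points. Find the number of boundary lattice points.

4

Pick's theorem gives A = I + B/2 − 1, so B = 2(A − I + 1) = 2(7 − 6 + 1) = 4.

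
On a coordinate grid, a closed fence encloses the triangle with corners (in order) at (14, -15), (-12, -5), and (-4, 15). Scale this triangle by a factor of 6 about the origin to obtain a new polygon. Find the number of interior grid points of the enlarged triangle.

Using the shoelace formula, 2A = |[14·(-5) − (-12)·(-15)] + [(-12)·15 − (-4)·(-5)] + [(-4)·(-15) − 14·15]| = 600, so the area is 300.
The number of boundary lattice points is Σ gcd(|Δx|,|Δy|) = gcd(26,10) + gcd(8,20) + gcd(18,30) = 2+4+6 = 12.
Scaling by 6 multiplies the area by 6² = 36 (so the new area is 10800) and multiplies the boundary lattice-point count by 6, giving 72.
By Pick's theorem, the interior count of the dilated polygon is 10800 − 72/2 + 1 = 10765.

10765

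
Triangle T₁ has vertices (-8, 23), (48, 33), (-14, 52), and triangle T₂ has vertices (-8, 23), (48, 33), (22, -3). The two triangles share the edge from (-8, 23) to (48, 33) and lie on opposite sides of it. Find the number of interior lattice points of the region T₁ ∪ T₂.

The union is the simple quadrilateral with vertices (-8, 23), (-14, 52), (48, 33), (22, -3) in order.
Using the shoelace formula, 2A = |((-8)·52 − (-14)·23) + ((-14)·33 − 48·52) + (48·(-3) − 22·33) + (22·23 − (-8)·(-3))| = 3440, so the area is 1720.
Along each edge there are gcd(|Δx|,|Δy|)+1 lattice points, so counting each shared vertex once the boundary has gcd(6,29) + gcd(62,19) + gcd(26,36) + gcd(30,26) = 1+1+2+2 = 6.
By Pick's theorem I = A − B/2 + 1 = 1720 − 6/2 + 1 = 1718.

1718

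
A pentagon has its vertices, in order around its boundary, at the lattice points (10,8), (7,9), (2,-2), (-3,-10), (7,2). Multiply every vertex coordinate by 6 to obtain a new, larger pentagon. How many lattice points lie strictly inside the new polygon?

The shoelace formula gives twice the area as |(10·9 − 7·8) + (7·(-2) − 2·9) + (2·(-10) − (-3)·(-2)) + ((-3)·2 − 7·(-10)) + (7·8 − 10·2)| = 76, so the area is 38.
The number of boundary lattice points is Σ gcd(|Δx|,|Δy|) = gcd(3,1) + gcd(5,11) + gcd(5,8) + gcd(10,12) + gcd(3,6) = 1+1+1+2+3 = 8.
Scaling by 6 multiplies the area by 6² = 36 (so the new area is 1368) and multiplies the boundary lattice-point count by 6, giving 48.
By Pick's theorem, the interior count of the dilated polygon is 1368 − 48/2 + 1 = 1345.

1345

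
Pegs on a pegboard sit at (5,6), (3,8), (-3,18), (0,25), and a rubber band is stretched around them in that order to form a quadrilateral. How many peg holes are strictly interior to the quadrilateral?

48

Using the shoelace formula, 2A = |(5·8 − 3·6) + (3·18 − (-3)·8) + ((-3)·25 − 0·18) + (0·6 − 5·25)| = 100, so the area is 50.
The number of boundary lattice points is Σ gcd(|Δx|,|Δy|) = gcd(2,2) + gcd(6,10) + gcd(3,7) + gcd(5,19) = 2+2+1+1 = 6.
By Pick's theorem A = I + B/2 − 1, so I = 50 − 6/2 + 1 = 48.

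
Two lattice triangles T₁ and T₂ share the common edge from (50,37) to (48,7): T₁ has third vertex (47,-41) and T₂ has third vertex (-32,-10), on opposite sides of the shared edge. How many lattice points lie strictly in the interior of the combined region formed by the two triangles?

1214

The union is the simple quadrilateral with vertices (50,37), (47,-41), (48,7), (-32,-10) in order.
The shoelace formula gives twice the area as |[50·(-41) − 47·37] + [47·7 − 48·(-41)] + [48·(-10) − (-32)·7] + [(-32)·37 − 50·(-10)]| = 2432, so the area is 1216.
Along each edge there are gcd(|Δx|,|Δy|)+1 lattice points, so counting each shared vertex once the boundary has gcd(3,78) + gcd(1,48) + gcd(80,17) + gcd(82,47) = 3+1+1+1 = 6.
By Pick's theorem I = A − B/2 + 1 = 1216 − 6/2 + 1 = 1214.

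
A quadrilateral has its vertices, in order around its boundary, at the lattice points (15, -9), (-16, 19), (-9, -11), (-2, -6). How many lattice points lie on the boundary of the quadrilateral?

The number of boundary lattice points is Σ gcd(|Δx|,|Δy|) = gcd(31,28) + gcd(7,30) + gcd(7,5) + gcd(17,3) = 1+1+1+1 = 4.

4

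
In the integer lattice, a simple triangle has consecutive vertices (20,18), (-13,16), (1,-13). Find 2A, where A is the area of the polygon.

985

Using the shoelace formula, 2A = |(20·16 − (-13)·18) + ((-13)·(-13) − 1·16) + (1·18 − 20·(-13))| = 985, so the area is 492.5.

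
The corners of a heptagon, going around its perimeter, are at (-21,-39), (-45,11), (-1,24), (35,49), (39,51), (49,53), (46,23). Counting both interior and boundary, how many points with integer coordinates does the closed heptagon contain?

3569

Using the shoelace formula, 2A = |[(-21)·11 − (-45)·(-39)] + [(-45)·24 − (-1)·11] + [(-1)·49 − 35·24] + [35·51 − 39·49] + [39·53 − 49·51] + [49·23 − 46·53] + [46·(-39) − (-21)·23]| = 7124, so the area is 3562.
The number of boundary lattice points is Σ gcd(|Δx|,|Δy|) = gcd(24,50) + gcd(44,13) + gcd(36,25) + gcd(4,2) + gcd(10,2) + gcd(3,30) + gcd(67,62) = 2+1+1+2+2+3+1 = 12.
Pick's theorem gives I = A − B/2 + 1 = 3562 − 12/2 + 1 = 3557, so the closed region contains I + B = 3557 + 12 = 3569 lattice points.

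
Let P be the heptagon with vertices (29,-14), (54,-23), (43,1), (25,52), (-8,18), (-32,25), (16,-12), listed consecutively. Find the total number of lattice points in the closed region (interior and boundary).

By the shoelace formula, twice the signed area is |(29·(-23) − 54·(-14)) + (54·1 − 43·(-23)) + (43·52 − 25·1) + (25·18 − (-8)·52) + ((-8)·25 − (-32)·18) + ((-32)·(-12) − 16·25) + (16·(-14) − 29·(-12))| = 4693, so the area is 4693/2.
Along each edge there are gcd(|Δx|,|Δy|)+1 lattice points, so counting each shared vertex once the boundary has gcd(25,9) + gcd(11,24) + gcd(18,51) + gcd(33,34) + gcd(24,7) + gcd(48,37) + gcd(13,2) = 1+1+3+1+1+1+1 = 9.
Pick's theorem gives I = A − B/2 + 1 = 4693/2 − 9/2 + 1 = 2343, so the closed region contains I + B = 2343 + 9 = 2352 lattice points.

2352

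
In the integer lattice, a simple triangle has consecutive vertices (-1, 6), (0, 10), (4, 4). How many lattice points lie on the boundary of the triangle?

4

Along each edge there are gcd(|Δx|,|Δy|)+1 lattice points, so counting each shared vertex once the boundary has gcd(1,4) + gcd(4,6) + gcd(5,2) = 1+2+1 = 4.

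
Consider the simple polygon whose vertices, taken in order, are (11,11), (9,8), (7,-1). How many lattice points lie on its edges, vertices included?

The number of boundary lattice points is Σ gcd(|Δx|,|Δy|) = gcd(2,3) + gcd(2,9) + gcd(4,12) = 1+1+4 = 6.

6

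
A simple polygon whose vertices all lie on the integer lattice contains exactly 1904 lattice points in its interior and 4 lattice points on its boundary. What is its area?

1905

Pick's theorem states A = I + B/2 − 1, so A = 1904 + 4/2 − 1 = 1905.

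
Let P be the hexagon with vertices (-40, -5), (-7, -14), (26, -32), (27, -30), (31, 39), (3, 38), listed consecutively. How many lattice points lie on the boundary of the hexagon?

The number of boundary lattice points is Σ gcd(|Δx|,|Δy|) = gcd(33,9) + gcd(33,18) + gcd(1,2) + gcd(4,69) + gcd(28,1) + gcd(43,43) = 3+3+1+1+1+43 = 52.

52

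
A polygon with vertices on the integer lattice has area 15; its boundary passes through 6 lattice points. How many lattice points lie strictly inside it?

From Pick's theorem, I = A − B/2 + 1 = 15 − 6/2 + 1 = 13.

13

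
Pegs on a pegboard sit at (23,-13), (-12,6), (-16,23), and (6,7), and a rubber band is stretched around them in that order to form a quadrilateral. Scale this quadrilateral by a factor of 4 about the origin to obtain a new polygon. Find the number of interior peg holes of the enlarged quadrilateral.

5487

By the shoelace formula, twice the signed area is |[23·6 − (-12)·(-13)] + [(-12)·23 − (-16)·6] + [(-16)·7 − 6·23] + [6·(-13) − 23·7]| = 687, so the area is 343.5.
Along each edge there are gcd(|Δx|,|Δy|)+1 lattice points, so counting each shared vertex once the boundary has gcd(35,19) + gcd(4,17) + gcd(22,16) + gcd(17,20) = 1+1+2+1 = 5.
Scaling by 4 multiplies the area by 4² = 16 (so the new area is 5496) and multiplies the boundary lattice-point count by 4, giving 20.
By Pick's theorem, the interior count of the dilated polygon is 5496 − 20/2 + 1 = 5487.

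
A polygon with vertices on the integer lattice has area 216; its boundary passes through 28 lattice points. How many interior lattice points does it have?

203

Pick's theorem A = I + B/2 − 1 rearranges to I = A − B/2 + 1 = 216 − 28/2 + 1 = 203.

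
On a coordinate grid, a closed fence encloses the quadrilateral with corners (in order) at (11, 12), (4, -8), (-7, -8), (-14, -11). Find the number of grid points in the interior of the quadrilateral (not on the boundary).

147

Using the shoelace formula, 2A = |(11·(-8) − 4·12) + (4·(-8) − (-7)·(-8)) + ((-7)·(-11) − (-14)·(-8)) + ((-14)·12 − 11·(-11))| = 306, so the area is 153.
The number of boundary lattice points is Σ gcd(|Δx|,|Δy|) = gcd(7,20) + gcd(11,0) + gcd(7,3) + gcd(25,23) = 1+11+1+1 = 14.
By Pick's theorem A = I + B/2 − 1, so I = 153 − 14/2 + 1 = 147.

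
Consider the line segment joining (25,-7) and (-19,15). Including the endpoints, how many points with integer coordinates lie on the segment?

23

The number of lattice points on a segment between lattice points is gcd(|Δx|,|Δy|) + 1 = gcd(44,22) + 1 = 22 + 1 = 23.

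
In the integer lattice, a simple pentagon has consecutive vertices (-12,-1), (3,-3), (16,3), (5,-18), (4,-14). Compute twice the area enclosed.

377

The shoelace formula gives twice the area as |((-12)·(-3) − 3·(-1)) + (3·3 − 16·(-3)) + (16·(-18) − 5·3) + (5·(-14) − 4·(-18)) + (4·(-1) − (-12)·(-14))| = 377, so the area is 188.5.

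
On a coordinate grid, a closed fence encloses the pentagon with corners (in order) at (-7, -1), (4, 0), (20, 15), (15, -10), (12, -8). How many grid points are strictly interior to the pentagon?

The shoelace formula gives twice the area as |[(-7)·0 − 4·(-1)] + [4·15 − 20·0] + [20·(-10) − 15·15] + [15·(-8) − 12·(-10)] + [12·(-1) − (-7)·(-8)]| = 429, so the area is 429/2.
Along each edge there are gcd(|Δx|,|Δy|)+1 lattice points, so counting each shared vertex once the boundary has gcd(11,1) + gcd(16,15) + gcd(5,25) + gcd(3,2) + gcd(19,7) = 1+1+5+1+1 = 9.
By Pick's theorem A = I + B/2 − 1, so I = 429/2 − 9/2 + 1 = 211.

211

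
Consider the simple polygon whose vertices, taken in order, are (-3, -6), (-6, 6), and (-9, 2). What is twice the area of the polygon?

48

By the shoelace formula, twice the signed area is |((-3)·6 − (-6)·(-6)) + ((-6)·2 − (-9)·6) + ((-9)·(-6) − (-3)·2)| = 48, so the area is 24.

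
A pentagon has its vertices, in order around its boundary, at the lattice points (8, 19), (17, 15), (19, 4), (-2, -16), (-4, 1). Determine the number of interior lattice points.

429

Using the shoelace formula, 2A = |[8·15 − 17·19] + [17·4 − 19·15] + [19·(-16) − (-2)·4] + [(-2)·1 − (-4)·(-16)] + [(-4)·19 − 8·1]| = 866, so the area is 433.
The number of boundary lattice points is Σ gcd(|Δx|,|Δy|) = gcd(9,4) + gcd(2,11) + gcd(21,20) + gcd(2,17) + gcd(12,18) = 1+1+1+1+6 = 10.
By Pick's theorem A = I + B/2 − 1, so I = 433 − 10/2 + 1 = 429.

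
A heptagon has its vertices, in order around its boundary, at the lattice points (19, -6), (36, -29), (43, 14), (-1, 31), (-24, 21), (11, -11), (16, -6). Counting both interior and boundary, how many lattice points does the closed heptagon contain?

1831

The shoelace formula gives twice the area as |[19·(-29) − 36·(-6)] + [36·14 − 43·(-29)] + [43·31 − (-1)·14] + [(-1)·21 − (-24)·31] + [(-24)·(-11) − 11·21] + [11·(-6) − 16·(-11)] + [16·(-6) − 19·(-6)]| = 3647, so the area is 1823.5.
Along each edge there are gcd(|Δx|,|Δy|)+1 lattice points, so counting each shared vertex once the boundary has gcd(17,23) + gcd(7,43) + gcd(44,17) + gcd(23,10) + gcd(35,32) + gcd(5,5) + gcd(3,0) = 1+1+1+1+1+5+3 = 13.
Pick's theorem gives I = A − B/2 + 1 = 1823.5 − 13/2 + 1 = 1818, so the closed region contains I + B = 1818 + 13 = 1831 lattice points.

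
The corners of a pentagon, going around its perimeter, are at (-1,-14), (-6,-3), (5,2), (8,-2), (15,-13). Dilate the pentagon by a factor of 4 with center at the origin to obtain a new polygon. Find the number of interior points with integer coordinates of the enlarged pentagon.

By the shoelace formula, twice the signed area is |((-1)·(-3) − (-6)·(-14)) + ((-6)·2 − 5·(-3)) + (5·(-2) − 8·2) + (8·(-13) − 15·(-2)) + (15·(-14) − (-1)·(-13))| = 401, so the area is 200.5.
Summing gcd(|Δx|,|Δy|) over the edges gives the boundary count: gcd(5,11) + gcd(11,5) + gcd(3,4) + gcd(7,11) + gcd(16,1) = 1+1+1+1+1 = 5.
Scaling by 4 multiplies the area by 4² = 16 (so the new area is 3208) and multiplies the boundary lattice-point count by 4, giving 20.
By Pick's theorem, the interior count of the dilated polygon is 3208 − 20/2 + 1 = 3199.

3199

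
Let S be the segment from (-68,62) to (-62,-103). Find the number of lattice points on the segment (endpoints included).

4

The number of lattice points on a segment between lattice points is gcd(|Δx|,|Δy|) + 1 = gcd(6,165) + 1 = 3 + 1 = 4.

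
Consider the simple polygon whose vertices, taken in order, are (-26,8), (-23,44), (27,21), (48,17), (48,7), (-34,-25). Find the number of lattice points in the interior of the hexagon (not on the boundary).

2764

By the shoelace formula, twice the signed area is |[(-26)·44 − (-23)·8] + [(-23)·21 − 27·44] + [27·17 − 48·21] + [48·7 − 48·17] + [48·(-25) − (-34)·7] + [(-34)·8 − (-26)·(-25)]| = 5544, so the area is 2772.
The number of boundary lattice points is Σ gcd(|Δx|,|Δy|) = gcd(3,36) + gcd(50,23) + gcd(21,4) + gcd(0,10) + gcd(82,32) + gcd(8,33) = 3+1+1+10+2+1 = 18.
By Pick's theorem A = I + B/2 − 1, so I = 2772 − 18/2 + 1 = 2764.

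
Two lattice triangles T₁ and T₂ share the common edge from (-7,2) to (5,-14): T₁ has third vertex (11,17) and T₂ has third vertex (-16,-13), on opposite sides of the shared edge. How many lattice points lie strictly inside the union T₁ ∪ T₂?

393

The union is the simple quadrilateral with vertices (-7,2), (11,17), (5,-14), (-16,-13) in order.
Using the shoelace formula, 2A = |((-7)·17 − 11·2) + (11·(-14) − 5·17) + (5·(-13) − (-16)·(-14)) + ((-16)·2 − (-7)·(-13))| = 792, so the area is 396.
The number of boundary lattice points is Σ gcd(|Δx|,|Δy|) = gcd(18,15) + gcd(6,31) + gcd(21,1) + gcd(9,15) = 3+1+1+3 = 8.
By Pick's theorem I = A − B/2 + 1 = 396 − 8/2 + 1 = 393.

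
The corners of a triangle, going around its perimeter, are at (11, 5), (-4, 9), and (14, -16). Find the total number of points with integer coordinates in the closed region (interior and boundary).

155

By the shoelace formula, twice the signed area is |(11·9 − (-4)·5) + ((-4)·(-16) − 14·9) + (14·5 − 11·(-16))| = 303, so the area is 303/2.
Summing gcd(|Δx|,|Δy|) over the edges gives the boundary count: gcd(15,4) + gcd(18,25) + gcd(3,21) = 1+1+3 = 5.
Pick's theorem gives I = A − B/2 + 1 = 303/2 − 5/2 + 1 = 150, so the closed region contains I + B = 150 + 5 = 155 lattice points.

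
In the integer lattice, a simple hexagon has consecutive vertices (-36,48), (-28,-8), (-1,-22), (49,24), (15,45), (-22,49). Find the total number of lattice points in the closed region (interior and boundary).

3794

The shoelace formula gives twice the area as |((-36)·(-8) − (-28)·48) + ((-28)·(-22) − (-1)·(-8)) + ((-1)·24 − 49·(-22)) + (49·45 − 15·24) + (15·49 − (-22)·45) + ((-22)·48 − (-36)·49)| = 7572, so the area is 3786.
The number of boundary lattice points is Σ gcd(|Δx|,|Δy|) = gcd(8,56) + gcd(27,14) + gcd(50,46) + gcd(34,21) + gcd(37,4) + gcd(14,1) = 8+1+2+1+1+1 = 14.
Pick's theorem gives I = A − B/2 + 1 = 3786 − 14/2 + 1 = 3780, so the closed region contains I + B = 3780 + 14 = 3794 lattice points.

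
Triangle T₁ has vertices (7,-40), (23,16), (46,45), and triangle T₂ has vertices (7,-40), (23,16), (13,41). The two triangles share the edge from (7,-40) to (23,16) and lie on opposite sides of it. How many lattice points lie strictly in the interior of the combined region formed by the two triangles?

The union is the simple quadrilateral with vertices (7,-40), (46,45), (23,16), (13,41) in order.
Using the shoelace formula, 2A = |(7·45 − 46·(-40)) + (46·16 − 23·45) + (23·41 − 13·16) + (13·(-40) − 7·41)| = 1784, so the area is 892.
Summing gcd(|Δx|,|Δy|) over the edges gives the boundary count: gcd(39,85) + gcd(23,29) + gcd(10,25) + gcd(6,81) = 1+1+5+3 = 10.
By Pick's theorem I = A − B/2 + 1 = 892 − 10/2 + 1 = 888.

888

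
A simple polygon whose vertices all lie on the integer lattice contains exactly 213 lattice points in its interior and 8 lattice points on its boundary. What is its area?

Pick's theorem states A = I + B/2 − 1, so A = 213 + 8/2 − 1 = 216.

216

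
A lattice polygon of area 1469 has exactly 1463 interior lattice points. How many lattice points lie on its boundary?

Pick's theorem gives A = I + B/2 − 1, so B = 2(A − I + 1) = 2(1469 − 1463 + 1) = 14.

14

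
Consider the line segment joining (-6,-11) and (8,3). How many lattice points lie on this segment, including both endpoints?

The number of lattice points on a segment between lattice points is gcd(|Δx|,|Δy|) + 1 = gcd(14,14) + 1 = 14 + 1 = 15.

15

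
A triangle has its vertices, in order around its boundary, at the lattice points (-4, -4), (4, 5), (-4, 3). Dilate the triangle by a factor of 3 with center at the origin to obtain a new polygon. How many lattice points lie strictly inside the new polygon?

238

Using the shoelace formula, 2A = |((-4)·5 − 4·(-4)) + (4·3 − (-4)·5) + ((-4)·(-4) − (-4)·3)| = 56, so the area is 28.
Summing gcd(|Δx|,|Δy|) over the edges gives the boundary count: gcd(8,9) + gcd(8,2) + gcd(0,7) = 1+2+7 = 10.
Scaling by 3 multiplies the area by 3² = 9 (so the new area is 252) and multiplies the boundary lattice-point count by 3, giving 30.
By Pick's theorem, the interior count of the dilated polygon is 252 − 30/2 + 1 = 238.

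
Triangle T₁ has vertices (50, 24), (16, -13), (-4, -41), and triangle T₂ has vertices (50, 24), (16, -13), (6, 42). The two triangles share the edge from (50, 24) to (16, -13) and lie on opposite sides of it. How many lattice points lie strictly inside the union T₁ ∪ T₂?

The union is the simple quadrilateral with vertices (50, 24), (-4, -41), (16, -13), (6, 42) in order.
The shoelace formula gives twice the area as |[50·(-41) − (-4)·24] + [(-4)·(-13) − 16·(-41)] + [16·42 − 6·(-13)] + [6·24 − 50·42]| = 2452, so the area is 1226.
Summing gcd(|Δx|,|Δy|) over the edges gives the boundary count: gcd(54,65) + gcd(20,28) + gcd(10,55) + gcd(44,18) = 1+4+5+2 = 12.
By Pick's theorem I = A − B/2 + 1 = 1226 − 12/2 + 1 = 1221.

1221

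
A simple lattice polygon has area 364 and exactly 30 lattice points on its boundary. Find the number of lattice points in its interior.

Pick's theorem A = I + B/2 − 1 rearranges to I = A − B/2 + 1 = 364 − 30/2 + 1 = 350.

350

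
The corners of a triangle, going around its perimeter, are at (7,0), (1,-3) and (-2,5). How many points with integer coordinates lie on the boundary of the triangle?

Along each edge there are gcd(|Δx|,|Δy|)+1 lattice points, so counting each shared vertex once the boundary has gcd(6,3) + gcd(3,8) + gcd(9,5) = 3+1+1 = 5.

5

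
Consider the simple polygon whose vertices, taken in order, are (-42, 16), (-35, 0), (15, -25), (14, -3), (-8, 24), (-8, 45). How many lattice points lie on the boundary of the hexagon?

50

Summing gcd(|Δx|,|Δy|) over the edges gives the boundary count: gcd(7,16) + gcd(50,25) + gcd(1,22) + gcd(22,27) + gcd(0,21) + gcd(34,29) = 1+25+1+1+21+1 = 50.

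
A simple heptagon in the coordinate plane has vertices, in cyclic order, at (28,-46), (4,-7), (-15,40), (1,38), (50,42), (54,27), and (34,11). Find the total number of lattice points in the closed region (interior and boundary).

The shoelace formula gives twice the area as |[28·(-7) − 4·(-46)] + [4·40 − (-15)·(-7)] + [(-15)·38 − 1·40] + [1·42 − 50·38] + [50·27 − 54·42] + [54·11 − 34·27] + [34·(-46) − 28·11]| = 5539, so the area is 5539/2.
Summing gcd(|Δx|,|Δy|) over the edges gives the boundary count: gcd(24,39) + gcd(19,47) + gcd(16,2) + gcd(49,4) + gcd(4,15) + gcd(20,16) + gcd(6,57) = 3+1+2+1+1+4+3 = 15.
Pick's theorem gives I = A − B/2 + 1 = 5539/2 − 15/2 + 1 = 2763, so the closed region contains I + B = 2763 + 15 = 2778 lattice points.

2778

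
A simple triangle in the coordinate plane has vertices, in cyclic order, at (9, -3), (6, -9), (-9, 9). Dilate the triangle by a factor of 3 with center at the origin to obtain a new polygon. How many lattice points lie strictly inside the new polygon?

631

Using the shoelace formula, 2A = |(9·(-9) − 6·(-3)) + (6·9 − (-9)·(-9)) + ((-9)·(-3) − 9·9)| = 144, so the area is 72.
Along each edge there are gcd(|Δx|,|Δy|)+1 lattice points, so counting each shared vertex once the boundary has gcd(3,6) + gcd(15,18) + gcd(18,12) = 3+3+6 = 12.
Scaling by 3 multiplies the area by 3² = 9 (so the new area is 648) and multiplies the boundary lattice-point count by 3, giving 36.
By Pick's theorem, the interior count of the dilated polygon is 648 − 36/2 + 1 = 631.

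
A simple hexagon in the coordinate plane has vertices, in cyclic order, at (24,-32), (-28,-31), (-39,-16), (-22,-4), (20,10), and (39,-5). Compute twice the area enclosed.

4355

The shoelace formula gives twice the area as |[24·(-31) − (-28)·(-32)] + [(-28)·(-16) − (-39)·(-31)] + [(-39)·(-4) − (-22)·(-16)] + [(-22)·10 − 20·(-4)] + [20·(-5) − 39·10] + [39·(-32) − 24·(-5)]| = 4355, so the area is 2177.5.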